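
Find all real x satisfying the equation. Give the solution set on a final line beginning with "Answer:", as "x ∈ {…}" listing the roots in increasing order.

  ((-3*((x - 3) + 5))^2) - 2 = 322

Step 1. [((-3*((x - 3) + 5))^2) - 2 = 322] the outer -2 inverts by adding 2 ⇒ sub: (-3*((x - 3) + 5))^2 = 324.
Step 2. [(-3*((x - 3) + 5))^2 = 324] √ both sides: 324 ≥ 0 gives two branches ⇒ sqrt: -3*((x - 3) + 5) = 18 or -18.
Step 3. [-3*((x - 3) + 5) = 18 or -18] -3 out front; divide by -3. So div: (x - 3) + 5 = -6 or 6.
Step 4. [(x - 3) + 5 = -6 or 6] the outer +5 inverts by subtracting 5, so sub: x - 3 = -11 or 1.
Step 5. [x - 3 = -11 or 1] 3 comes off first (add 3) ⇒ sub: x = -8 or 4.

Answer: x ∈ {-8, 4}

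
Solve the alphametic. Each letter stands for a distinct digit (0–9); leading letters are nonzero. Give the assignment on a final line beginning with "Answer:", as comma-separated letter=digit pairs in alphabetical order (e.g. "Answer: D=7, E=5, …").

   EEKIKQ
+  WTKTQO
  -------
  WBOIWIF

Step 1. [col 1: Q + O ≡ F (mod 10)] column 1 (Q + O ≡ F (mod 10), carry-in 0) doesn't pin O yet; pick O=4 and continue. So O=4.
Step 2. [W] adding two 6-digit numbers gives at most 6+1 digits, and here it does — W is that final carry and must be 1 ⇒ W=1.
Step 3. [col 1: Q + O ≡ F (mod 10)] column 1 (Q + O ≡ F (mod 10), carry-in 0) doesn't pin Q yet; pick Q=3 and continue ⇒ Q=3.
Step 4. [col 1: Q + O ≡ F (mod 10)] column 1 reads Q+O+carry(0)=F with Q=3, O=4; with digits 1,3,4 already taken and all letters distinct, the only value for F is 7. So F=7.
Step 5. [col 2: K + Q ≡ I (mod 10)] several values work for K in column 2 (K + Q ≡ I (mod 10), carry-in 0); try K=2 ⇒ K=2.
Step 6. [col 2: K + Q ≡ I (mod 10)] column 2: given K=2, Q=3, carry-in 0, and digits 1,2,3,4,7 already taken and all letters distinct, K+Q≡I (mod 10) forces I=5. So I=5.
Step 7. [col 3: I + T ≡ W (mod 10)] in column 3 we have I+T≡W with carry-in 0; given I=5, W=1 and digits 1,2,3,4,5,7 already taken and all letters distinct, that pins T to 6, so T=6.
Step 8. [col 5: E + T ≡ O (mod 10)] in column 5 we have E+T≡O with carry-in 0; given T=6, O=4 and digits 1,2,3,4,5,6,7 already taken and all letters distinct, that pins E to 8. So E=8.
Step 9. [col 6: E + W ≡ B (mod 10)] in column 6 we have E+W≡B with carry-in 1; given E=8, W=1 and digits 1,2,3,4,5,6,7,8 already taken and all letters distinct, that pins B to 0, so B=0.

Answer: B=0, E=8, F=7, I=5, K=2, O=4, Q=3, T=6, W=1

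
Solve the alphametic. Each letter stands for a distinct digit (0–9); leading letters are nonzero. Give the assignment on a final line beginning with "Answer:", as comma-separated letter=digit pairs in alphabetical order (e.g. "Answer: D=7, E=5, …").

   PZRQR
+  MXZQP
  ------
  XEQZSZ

Step 1. [col 1: R + P ≡ Z (mod 10)] no forcing yet in column 1 (carry-in 0); Z=4 is free and consistent — try it. So Z=4.
Step 2. [col 1: R + P ≡ Z (mod 10)] R=9 is one option consistent with column 1 (R + P ≡ Z (mod 10), carry-in 0) — take it. So R=9.
Step 3. [X] X is the leading digit of a 6-digit sum of two 5-digit numbers; the final carry is exactly 1, so X=1.
Step 4. [col 1: R + P ≡ Z (mod 10)] from column 1 (R=9, Z=4, carry-in 0, digits 1,4,9 already taken and all letters distinct): P must equal 5 ⇒ P=5.
Step 5. [col 2: Q + Q ≡ S (mod 10)] S=3 is one option consistent with column 2 (Q + Q ≡ S (mod 10), carry-in 1) — take it, so S=3.
Step 6. [col 2: Q + Q ≡ S (mod 10)] in column 2 we have Q+Q≡S with carry-in 1; given S=3 and digits 1,3,4,5,9 already taken and all letters distinct, that pins Q to 6 ⇒ Q=6.
Step 7. [col 5: P + M ≡ E (mod 10)] M=7 is one option consistent with column 5 (P + M ≡ E (mod 10), carry-in 0) — take it. So M=7.
Step 8. [col 5: P + M ≡ E (mod 10)] from column 5 (P=5, M=7, carry-in 0, digits 1,3,4,5,6,7,9 already taken and all letters distinct): E must equal 2, so E=2.

Answer: E=2, M=7, P=5, Q=6, R=9, S=3, X=1, Z=4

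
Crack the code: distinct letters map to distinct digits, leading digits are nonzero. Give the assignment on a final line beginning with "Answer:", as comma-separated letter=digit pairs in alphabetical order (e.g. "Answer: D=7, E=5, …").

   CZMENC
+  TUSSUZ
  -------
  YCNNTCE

Step 1. [Y] Y is the leading digit of a 7-digit sum of two 6-digit numbers; the final carry is exactly 1, so Y=1.
Step 2. [col 1: C + Z ≡ E (mod 10)] no forcing yet in column 1 (carry-in 0); Z=8 is free and consistent — try it ⇒ Z=8.
Step 3. [col 1: C + Z ≡ E (mod 10)] no forcing yet in column 1 (carry-in 0); C=6 is free and consistent — try it, so C=6.
Step 4. [col 1: C + Z ≡ E (mod 10)] in column 1 we have C+Z≡E with carry-in 0; given C=6, Z=8 and digits 1,6,8 already taken and all letters distinct, that pins E to 4 ⇒ E=4.
Step 5. [col 2: N + U ≡ C (mod 10)] column 2 (N + U ≡ C (mod 10), carry-in 1) doesn't pin N yet; pick N=2 and continue. So N=2.
Step 6. [col 2: N + U ≡ C (mod 10)] in column 2 we have N+U≡C with carry-in 1; given N=2, C=6 and digits 1,2,4,6,8 already taken and all letters distinct, that pins U to 3 ⇒ U=3.
Step 7. [col 3: E + S ≡ T (mod 10)] column 3: given E=4, carry-in 0, and digits 1,2,3,4,6,8 already taken and all letters distinct, E+S≡T (mod 10) forces T=9, so T=9.
Step 8. [col 3: E + S ≡ T (mod 10)] column 3 reads E+S+carry(0)=T with E=4, T=9; with digits 1,2,3,4,6,8,9 already taken and all letters distinct, the only value for S is 5 ⇒ S=5.
Step 9. [col 4: M + S ≡ N (mod 10)] from column 4 (S=5, N=2, carry-in 0, digits 1,2,3,4,5,6,8,9 already taken and all letters distinct): M must equal 7, so M=7.

Answer: C=6, E=4, M=7, N=2, S=5, T=9, U=3, Y=1, Z=8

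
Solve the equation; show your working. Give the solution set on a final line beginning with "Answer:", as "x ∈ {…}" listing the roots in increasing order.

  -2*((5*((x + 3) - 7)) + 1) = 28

Step 1. [-2*((5*((x + 3) - 7)) + 1) = 28] -2·(inner) — divide through by -2. So div: (5*((x + 3) - 7)) + 1 = -14.
Step 2. [(5*((x + 3) - 7)) + 1 = -14] +1 is outermost — subtract 1 both sides ⇒ sub: 5*((x + 3) - 7) = -15.
Step 3. [5*((x + 3) - 7) = -15] 5 out front; divide by 5, so div: (x + 3) - 7 = -3.
Step 4. [(x + 3) - 7 = -3] add 7: x sits inside (… - 7). So sub: x + 3 = 4.
Step 5. [x + 3 = 4] 3 comes off first (subtract 3) ⇒ sub: x = 1.

Answer: x ∈ {1}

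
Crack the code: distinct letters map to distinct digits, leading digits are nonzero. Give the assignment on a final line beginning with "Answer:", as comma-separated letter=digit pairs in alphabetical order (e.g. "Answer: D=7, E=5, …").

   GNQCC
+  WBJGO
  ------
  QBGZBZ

Step 1. [col 1: C + O ≡ Z (mod 10)] Z=6 is one option consistent with column 1 (C + O ≡ Z (mod 10), carry-in 0) — take it, so Z=6.
Step 2. [Q] Q is the leading digit of a 6-digit sum of two 5-digit numbers; the final carry is exactly 1 ⇒ Q=1.
Step 3. [col 1: C + O ≡ Z (mod 10)] several values work for C in column 1 (C + O ≡ Z (mod 10), carry-in 0); try C=7 ⇒ C=7.
Step 4. [col 1: C + O ≡ Z (mod 10)] column 1: given C=7, Z=6, carry-in 0, and digits 1,6,7 already taken and all letters distinct, C+O≡Z (mod 10) forces O=9, so O=9.
Step 5. [col 2: C + G ≡ B (mod 10)] no forcing yet in column 2 (carry-in 1); B=3 is free and consistent — try it, so B=3.
Step 6. [col 2: C + G ≡ B (mod 10)] column 2: given C=7, B=3, carry-in 1, and digits 1,3,6,7,9 already taken and all letters distinct, C+G≡B (mod 10) forces G=5, so G=5.
Step 7. [col 3: Q + J ≡ Z (mod 10)] from column 3 (Q=1, Z=6, carry-in 1, digits 1,3,5,6,7,9 already taken and all letters distinct): J must equal 4. So J=4.
Step 8. [col 4: N + B ≡ G (mod 10)] in column 4 we have N+B≡G with carry-in 0; given B=3, G=5 and digits 1,3,4,5,6,7,9 already taken and all letters distinct, that pins N to 2, so N=2.
Step 9. [col 5: G + W ≡ B (mod 10)] column 5: given G=5, B=3, carry-in 0, and digits 1,2,3,4,5,6,7,9 already taken and all letters distinct, G+W≡B (mod 10) forces W=8. So W=8.

Answer: B=3, C=7, G=5, J=4, N=2, O=9, Q=1, W=8, Z=6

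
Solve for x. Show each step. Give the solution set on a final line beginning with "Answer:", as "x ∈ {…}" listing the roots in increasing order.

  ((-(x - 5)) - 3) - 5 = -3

Step 1. [((-(x - 5)) - 3) - 5 = -3] 5 comes off first (add 5). So sub: (-(x - 5)) - 3 = 2.
Step 2. [(-(x - 5)) - 3 = 2] peel the -3: add 3 from each side. So sub: -(x - 5) = 5.
Step 3. [-(x - 5) = 5] LHS negated; negate both sides ⇒ neg: x - 5 = -5.
Step 4. [x - 5 = -5] 5 comes off first (add 5) ⇒ sub: x = 0.

Answer: x ∈ {0}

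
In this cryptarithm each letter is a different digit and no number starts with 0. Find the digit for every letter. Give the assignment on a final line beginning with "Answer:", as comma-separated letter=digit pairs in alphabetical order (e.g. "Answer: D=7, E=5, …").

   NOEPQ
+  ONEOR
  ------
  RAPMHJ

Step 1. [col 1: Q + R ≡ J (mod 10)] Q=8 is one option consistent with column 1 (Q + R ≡ J (mod 10), carry-in 0) — take it, so Q=8.
Step 2. [col 1: Q + R ≡ J (mod 10)] R=1 is one option consistent with column 1 (Q + R ≡ J (mod 10), carry-in 0) — take it. So R=1.
Step 3. [col 1: Q + R ≡ J (mod 10)] column 1 reads Q+R+carry(0)=J with Q=8, R=1; with digits 1,8 already taken and all letters distinct, the only value for J is 9 ⇒ J=9.
Step 4. [col 2: P + O ≡ H (mod 10)] several values work for O in column 2 (P + O ≡ H (mod 10), carry-in 0); try O=7, so O=7.
Step 5. [col 2: P + O ≡ H (mod 10)] several values work for P in column 2 (P + O ≡ H (mod 10), carry-in 0); try P=3 ⇒ P=3.
Step 6. [col 2: P + O ≡ H (mod 10)] in column 2 we have P+O≡H with carry-in 0; given P=3, O=7 and digits 1,3,7,8,9 already taken and all letters distinct, that pins H to 0 ⇒ H=0.
Step 7. [col 3: E + E ≡ M (mod 10)] column 3: given nothing yet, carry-in 1, and digits 0,1,3,7,8,9 already taken and all letters distinct, E+E≡M (mod 10) forces E=2 ⇒ E=2.
Step 8. [col 3: E + E ≡ M (mod 10)] from column 3 (E=2, carry-in 1, digits 0,1,2,3,7,8,9 already taken and all letters distinct): M must equal 5. So M=5.
Step 9. [col 4: O + N ≡ P (mod 10)] from column 4 (O=7, P=3, carry-in 0, digits 0,1,2,3,5,7,8,9 already taken and all letters distinct): N must equal 6 ⇒ N=6.
Step 10. [col 5: N + O ≡ A (mod 10)] from column 5 (N=6, O=7, carry-in 1, digits 0,1,2,3,5,6,7,8,9 already taken and all letters distinct): A must equal 4. So A=4.

Answer: A=4, E=2, H=0, J=9, M=5, N=6, O=7, P=3, Q=8, R=1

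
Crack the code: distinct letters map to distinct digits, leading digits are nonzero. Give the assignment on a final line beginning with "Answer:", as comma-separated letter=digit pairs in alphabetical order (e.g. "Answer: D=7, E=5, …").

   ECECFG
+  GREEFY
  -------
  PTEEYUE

Step 1. [col 1: G + Y ≡ E (mod 10)] several values work for Y in column 1 (G + Y ≡ E (mod 10), carry-in 0); try Y=2. So Y=2.
Step 2. [col 1: G + Y ≡ E (mod 10)] G=7 is one option consistent with column 1 (G + Y ≡ E (mod 10), carry-in 0) — take it ⇒ G=7.
Step 3. [col 1: G + Y ≡ E (mod 10)] from column 1 (G=7, Y=2, carry-in 0, digits 2,7 already taken and all letters distinct): E must equal 9. So E=9.
Step 4. [col 2: F + F ≡ U (mod 10)] U=8 is one option consistent with column 2 (F + F ≡ U (mod 10), carry-in 0) — take it ⇒ U=8.
Step 5. [P] P is the leading digit of a 7-digit sum of two 6-digit numbers; the final carry is exactly 1. So P=1.
Step 6. [col 2: F + F ≡ U (mod 10)] from column 2 (U=8, carry-in 0, digits 1,2,7,8,9 already taken and all letters distinct): F must equal 4, so F=4.
Step 7. [col 3: C + E ≡ Y (mod 10)] in column 3 we have C+E≡Y with carry-in 0; given E=9, Y=2 and digits 1,2,4,7,8,9 already taken and all letters distinct, that pins C to 3 ⇒ C=3.
Step 8. [col 5: C + R ≡ E (mod 10)] column 5 reads C+R+carry(1)=E with C=3, E=9; with digits 1,2,3,4,7,8,9 already taken and all letters distinct, the only value for R is 5, so R=5.
Step 9. [col 6: E + G ≡ T (mod 10)] column 6: given E=9, G=7, carry-in 0, and digits 1,2,3,4,5,7,8,9 already taken and all letters distinct, E+G≡T (mod 10) forces T=6 ⇒ T=6.

Answer: C=3, E=9, F=4, G=7, P=1, R=5, T=6, U=8, Y=2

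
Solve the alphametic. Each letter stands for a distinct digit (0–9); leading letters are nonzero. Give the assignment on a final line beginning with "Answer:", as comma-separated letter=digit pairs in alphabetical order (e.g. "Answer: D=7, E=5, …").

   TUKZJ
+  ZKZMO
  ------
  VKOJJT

Step 1. [V] V is the leading digit of a 6-digit sum of two 5-digit numbers; the final carry is exactly 1, so V=1.
Step 2. [col 1: J + O ≡ T (mod 10)] several values work for O in column 1 (J + O ≡ T (mod 10), carry-in 0); try O=8 ⇒ O=8.
Step 3. [col 1: J + O ≡ T (mod 10)] several values work for J in column 1 (J + O ≡ T (mod 10), carry-in 0); try J=9, so J=9.
Step 4. [col 1: J + O ≡ T (mod 10)] column 1 reads J+O+carry(0)=T with J=9, O=8; with digits 1,8,9 already taken and all letters distinct, the only value for T is 7, so T=7.
Step 5. [col 2: Z + M ≡ J (mod 10)] several values work for Z in column 2 (Z + M ≡ J (mod 10), carry-in 1); try Z=6. So Z=6.
Step 6. [col 2: Z + M ≡ J (mod 10)] column 2: given Z=6, J=9, carry-in 1, and digits 1,6,7,8,9 already taken and all letters distinct, Z+M≡J (mod 10) forces M=2. So M=2.
Step 7. [col 3: K + Z ≡ J (mod 10)] from column 3 (Z=6, J=9, carry-in 0, digits 1,2,6,7,8,9 already taken and all letters distinct): K must equal 3 ⇒ K=3.
Step 8. [col 4: U + K ≡ O (mod 10)] column 4: given K=3, O=8, carry-in 0, and digits 1,2,3,6,7,8,9 already taken and all letters distinct, U+K≡O (mod 10) forces U=5. So U=5.

Answer: J=9, K=3, M=2, O=8, T=7, U=5, V=1, Z=6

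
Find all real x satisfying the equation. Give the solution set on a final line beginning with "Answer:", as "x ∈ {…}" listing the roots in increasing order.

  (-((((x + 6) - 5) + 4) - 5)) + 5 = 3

Step 1. [(-((((x + 6) - 5) + 4) - 5)) + 5 = 3] subtract 5: x sits inside (… + 5). So sub: -((((x + 6) - 5) + 4) - 5) = -2.
Step 2. [-((((x + 6) - 5) + 4) - 5) = -2] leading − — multiply by −1 ⇒ neg: (((x + 6) - 5) + 4) - 5 = 2.
Step 3. [(((x + 6) - 5) + 4) - 5 = 2] the outer -5 inverts by adding 5 ⇒ sub: ((x + 6) - 5) + 4 = 7.
Step 4. [((x + 6) - 5) + 4 = 7] subtract 4: x sits inside (… + 4), so sub: (x + 6) - 5 = 3.
Step 5. [(x + 6) - 5 = 3] -5 is outermost — add 5 both sides. So sub: x + 6 = 8.
Step 6. [x + 6 = 8] subtract 6: x sits inside (… + 6), so sub: x = 2.

Answer: x ∈ {2}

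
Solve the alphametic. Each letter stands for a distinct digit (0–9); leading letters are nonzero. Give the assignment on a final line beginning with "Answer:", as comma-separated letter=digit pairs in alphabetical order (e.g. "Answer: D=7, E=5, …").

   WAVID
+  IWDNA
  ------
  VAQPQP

Step 1. [V] V is the leading digit of a 6-digit sum of two 5-digit numbers; the final carry is exactly 1 ⇒ V=1.
Step 2. [col 1: D + A ≡ P (mod 10)] column 1 (D + A ≡ P (mod 10), carry-in 0) doesn't pin D yet; pick D=4 and continue. So D=4.
Step 3. [col 1: D + A ≡ P (mod 10)] A=2 is one option consistent with column 1 (D + A ≡ P (mod 10), carry-in 0) — take it, so A=2.
Step 4. [col 1: D + A ≡ P (mod 10)] column 1 reads D+A+carry(0)=P with D=4, A=2; with digits 1,2,4 already taken and all letters distinct, the only value for P is 6, so P=6.
Step 5. [col 2: I + N ≡ Q (mod 10)] no forcing yet in column 2 (carry-in 0); N=7 is free and consistent — try it. So N=7.
Step 6. [col 2: I + N ≡ Q (mod 10)] no forcing yet in column 2 (carry-in 0); I=3 is free and consistent — try it, so I=3.
Step 7. [col 2: I + N ≡ Q (mod 10)] column 2 reads I+N+carry(0)=Q with I=3, N=7; with digits 1,2,3,4,6,7 already taken and all letters distinct, the only value for Q is 0 ⇒ Q=0.
Step 8. [col 4: A + W ≡ Q (mod 10)] in column 4 we have A+W≡Q with carry-in 0; given A=2, Q=0 and digits 0,1,2,3,4,6,7 already taken and all letters distinct, that pins W to 8, so W=8.

Answer: A=2, D=4, I=3, N=7, P=6, Q=0, V=1, W=8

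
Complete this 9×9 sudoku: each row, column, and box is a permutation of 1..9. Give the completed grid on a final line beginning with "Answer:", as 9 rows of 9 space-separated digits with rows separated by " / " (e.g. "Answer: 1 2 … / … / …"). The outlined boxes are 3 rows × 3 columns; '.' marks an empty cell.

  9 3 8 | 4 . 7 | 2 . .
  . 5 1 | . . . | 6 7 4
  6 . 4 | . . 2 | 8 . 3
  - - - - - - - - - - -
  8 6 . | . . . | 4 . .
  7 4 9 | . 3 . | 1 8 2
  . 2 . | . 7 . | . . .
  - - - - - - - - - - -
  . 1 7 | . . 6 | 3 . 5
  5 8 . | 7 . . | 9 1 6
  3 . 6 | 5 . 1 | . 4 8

Step 1. [r6c9∈{9}] r6c9's peers cover all but 9, so r6c9=9.
Step 2. [r9c5∈{2,9}] in row 9, 2 fits only at r9c5 ⇒ r9c5=2.
Step 3. [r1c8∈{5}] r1c8's peers cover all but 5. So r1c8=5.
Step 4. [r2c4∈{3,8,9}] 3 has one home in col 4: r2c4. So r2c4=3.
Step 5. [r5c6∈{5}] r5c6's peers cover all but 5 ⇒ r5c6=5.
Step 6. [r4c6∈{9}] r4c6 has the single candidate 9. So r4c6=9.
Step 7. [r2c5∈{8,9}] in row 2, 9 fits only at r2c5. So r2c5=9.
Step 8. [r3c4∈{1}] nothing but 1 survives at r3c4. So r3c4=1.
Step 9. [r6c8∈{3,6}] col 8 places 6 nowhere but r6c8, so r6c8=6.
Step 10. [r6c6∈{4,8}] in row 6, 4 fits only at r6c6 ⇒ r6c6=4.
Step 11. [r6c3∈{3,5}] 3 has one home in row 6: r6c3, so r6c3=3.
Step 12. [r7c1∈{2,4}] r7c1 is the only open cell in col 1 admitting 4. So r7c1=4.
Step 13. [r7c5∈{8}] r7c5's peers cover all but 8, so r7c5=8.
Step 14. [r4c5∈{1}] r4c5 is down to just 1 ⇒ r4c5=1.
Step 15. [r1c5∈{6}] r1c5 has the single candidate 6, so r1c5=6.
Step 16. [r6c1∈{1}] nothing but 1 survives at r6c1 ⇒ r6c1=1.
Step 17. [r4c4∈{2}] r4c4's peers cover all but 2. So r4c4=2.
Step 18. [r2c6∈{8}] r2c6's peers cover all but 8. So r2c6=8.
Step 19. [r7c8∈{2}] nothing but 2 survives at r7c8 ⇒ r7c8=2.
Step 20. [r4c3∈{5}] r4c3's peers cover all but 5 ⇒ r4c3=5.
Step 21. [r7c4∈{9}] r7c4's peers cover all but 9. So r7c4=9.
Step 22. [r4c8∈{3}] only 3 remains possible at r4c8 ⇒ r4c8=3.
Step 23. [r6c4∈{8}] r6c4 has the single candidate 8, so r6c4=8.
Step 24. [r3c2∈{7}] r3c2 has the single candidate 7 ⇒ r3c2=7.
Step 25. [r9c2∈{9}] nothing but 9 survives at r9c2, so r9c2=9.
Step 26. [r8c5∈{4}] r8c5 has the single candidate 4, so r8c5=4.
Step 27. [r3c5∈{5}] r3c5's peers cover all but 5 ⇒ r3c5=5.
Step 28. [r4c9∈{7}] r4c9's peers cover all but 7, so r4c9=7.
Step 29. [r5c4∈{6}] r5c4's peers cover all but 6 ⇒ r5c4=6.
Step 30. [r6c7∈{5}] r6c7's peers cover all but 5, so r6c7=5.
Step 31. [r8c6∈{3}] r8c6 is down to just 3 ⇒ r8c6=3.
Step 32. [r2c1∈{2}] only 2 remains possible at r2c1, so r2c1=2.
Step 33. [r3c8∈{9}] only 9 remains possible at r3c8. So r3c8=9.
Step 34. [r1c9∈{1}] nothing but 1 survives at r1c9. So r1c9=1.
Step 35. [r8c3∈{2}] nothing but 2 survives at r8c3. So r8c3=2.
Step 36. [r9c7∈{7}] nothing but 7 survives at r9c7. So r9c7=7.

Answer: 9 3 8 4 6 7 2 5 1 / 2 5 1 3 9 8 6 7 4 / 6 7 4 1 5 2 8 9 3 / 8 6 5 2 1 9 4 3 7 / 7 4 9 6 3 5 1 8 2 / 1 2 3 8 7 4 5 6 9 / 4 1 7 9 8 6 3 2 5 / 5 8 2 7 4 3 9 1 6 / 3 9 6 5 2 1 7 4 8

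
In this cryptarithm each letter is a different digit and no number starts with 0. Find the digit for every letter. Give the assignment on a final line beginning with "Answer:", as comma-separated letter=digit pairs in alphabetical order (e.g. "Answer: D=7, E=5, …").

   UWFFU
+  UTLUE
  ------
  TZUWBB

Step 1. [col 1: U + E ≡ B (mod 10)] column 1 (U + E ≡ B (mod 10), carry-in 0) doesn't pin U yet; pick U=8 and continue ⇒ U=8.
Step 2. [T] T is the leading digit of a 6-digit sum of two 5-digit numbers; the final carry is exactly 1. So T=1.
Step 3. [col 1: U + E ≡ B (mod 10)] B=3 is one option consistent with column 1 (U + E ≡ B (mod 10), carry-in 0) — take it, so B=3.
Step 4. [col 1: U + E ≡ B (mod 10)] from column 1 (U=8, B=3, carry-in 0, digits 1,3,8 already taken and all letters distinct): E must equal 5. So E=5.
Step 5. [col 2: F + U ≡ B (mod 10)] column 2: given U=8, B=3, carry-in 1, and digits 1,3,5,8 already taken and all letters distinct, F+U≡B (mod 10) forces F=4, so F=4.
Step 6. [col 3: F + L ≡ W (mod 10)] several values work for W in column 3 (F + L ≡ W (mod 10), carry-in 1); try W=7 ⇒ W=7.
Step 7. [col 3: F + L ≡ W (mod 10)] from column 3 (F=4, W=7, carry-in 1, digits 1,3,4,5,7,8 already taken and all letters distinct): L must equal 2. So L=2.
Step 8. [col 5: U + U ≡ Z (mod 10)] column 5: given U=8, carry-in 0, and digits 1,2,3,4,5,7,8 already taken and all letters distinct, U+U≡Z (mod 10) forces Z=6 ⇒ Z=6.

Answer: B=3, E=5, F=4, L=2, T=1, U=8, W=7, Z=6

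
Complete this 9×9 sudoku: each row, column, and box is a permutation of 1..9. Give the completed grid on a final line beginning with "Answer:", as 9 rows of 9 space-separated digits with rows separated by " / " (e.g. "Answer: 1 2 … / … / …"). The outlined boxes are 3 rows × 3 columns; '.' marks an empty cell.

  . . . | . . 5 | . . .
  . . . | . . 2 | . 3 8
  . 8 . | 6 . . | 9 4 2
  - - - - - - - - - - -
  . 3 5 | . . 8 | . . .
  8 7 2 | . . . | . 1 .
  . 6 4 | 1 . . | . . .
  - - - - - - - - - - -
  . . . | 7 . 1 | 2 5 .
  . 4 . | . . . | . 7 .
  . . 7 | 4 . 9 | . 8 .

Step 1. [r6c1∈{9}] r6c1's peers cover all but 9. So r6c1=9.
Step 2. [r2c7∈{1,5,6,7}] 5 has one home in box 3: r2c7 ⇒ r2c7=5.
Step 3. [r2c4∈{9}] r2c4's peers cover all but 9, so r2c4=9.
Step 4. [r2c2∈{1}] only 1 remains possible at r2c2. So r2c2=1.
Step 5. [r8c3∈{1,3,6,8,9}] in col 3, 1 fits only at r8c3. So r8c3=1.
Step 6. [r3c3∈{3}] nothing but 3 survives at r3c3. So r3c3=3.
Step 7. [r5c6∈{3,4,6}] r5c6 is the only open cell in col 6 admitting 4, so r5c6=4.
Step 8. [r8c6∈{3,6}] r8c6 is the only open cell in col 6 admitting 6 ⇒ r8c6=6.
Step 9. [r8c7∈{3}] r8c7's peers cover all but 3, so r8c7=3.
Step 10. [r5c7∈{6}] r5c7's peers cover all but 6, so r5c7=6.
Step 11. [r3c6∈{7}] r3c6 is down to just 7, so r3c6=7.
Step 12. [r9c2∈{2,5}] col 2 places 5 nowhere but r9c2 ⇒ r9c2=5.
Step 13. [r8c1∈{2}] r8c1's peers cover all but 2 ⇒ r8c1=2.
Step 14. [r2c3∈{6}] r2c3 is down to just 6. So r2c3=6.
Step 15. [r6c6∈{3}] r6c6's peers cover all but 3, so r6c6=3.
Step 16. [r4c8∈{2,9}] in col 8, 9 fits only at r4c8. So r4c8=9.
Step 17. [r5c4∈{5}] r5c4's peers cover all but 5 ⇒ r5c4=5.
Step 18. [r8c4∈{8}] r8c4 has the single candidate 8 ⇒ r8c4=8.
Step 19. [r7c2∈{9}] only 9 remains possible at r7c2. So r7c2=9.
Step 20. [r9c5∈{2,3}] 2 has one home in row 9: r9c5. So r9c5=2.
Step 21. [r1c5∈{1,3,4,8}] in row 1, 8 fits only at r1c5 ⇒ r1c5=8.
Step 22. [r6c5∈{7}] nothing but 7 survives at r6c5, so r6c5=7.
Step 23. [r1c1∈{4,7}] row 1 places 4 nowhere but r1c1, so r1c1=4.
Step 24. [r4c7∈{4,7}] r4c7 is the only open cell in col 7 admitting 4, so r4c7=4.
Step 25. [r9c1∈{3,6}] in row 9, 3 fits only at r9c1. So r9c1=3.
Step 26. [r9c9∈{1,6}] r9c9 is the only open cell in row 9 admitting 6, so r9c9=6.
Step 27. [r1c9∈{1,7}] col 9 places 1 nowhere but r1c9, so r1c9=1.
Step 28. [r2c1∈{7}] r2c1 has the single candidate 7 ⇒ r2c1=7.
Step 29. [r1c4∈{3}] r1c4 has the single candidate 3 ⇒ r1c4=3.
Step 30. [r9c7∈{1}] only 1 remains possible at r9c7, so r9c7=1.
Step 31. [r4c4∈{2}] r4c4 is down to just 2. So r4c4=2.
Step 32. [r4c5∈{6}] r4c5 has the single candidate 6. So r4c5=6.
Step 33. [r7c3∈{8}] r7c3's peers cover all but 8. So r7c3=8.
Step 34. [r7c5∈{3}] r7c5's peers cover all but 3, so r7c5=3.
Step 35. [r6c9∈{5}] nothing but 5 survives at r6c9. So r6c9=5.
Step 36. [r8c9∈{9}] only 9 remains possible at r8c9, so r8c9=9.
Step 37. [r2c5∈{4}] r2c5's peers cover all but 4. So r2c5=4.
Step 38. [r8c5∈{5}] r8c5 has the single candidate 5, so r8c5=5.
Step 39. [r1c7∈{7}] only 7 remains possible at r1c7. So r1c7=7.
Step 40. [r4c9∈{7}] r4c9's peers cover all but 7. So r4c9=7.
Step 41. [r6c7∈{8}] r6c7 has the single candidate 8. So r6c7=8.
Step 42. [r4c1∈{1}] only 1 remains possible at r4c1. So r4c1=1.
Step 43. [r1c8∈{6}] r1c8 is down to just 6, so r1c8=6.
Step 44. [r1c2∈{2}] only 2 remains possible at r1c2. So r1c2=2.
Step 45. [r5c9∈{3}] only 3 remains possible at r5c9 ⇒ r5c9=3.
Step 46. [r3c5∈{1}] r3c5's peers cover all but 1 ⇒ r3c5=1.
Step 47. [r7c9∈{4}] r7c9 has the single candidate 4 ⇒ r7c9=4.
Step 48. [r6c8∈{2}] r6c8's peers cover all but 2, so r6c8=2.
Step 49. [r5c5∈{9}] only 9 remains possible at r5c5. So r5c5=9.
Step 50. [r1c3∈{9}] nothing but 9 survives at r1c3 ⇒ r1c3=9.
Step 51. [r7c1∈{6}] r7c1 has the single candidate 6, so r7c1=6.
Step 52. [r3c1∈{5}] only 5 remains possible at r3c1, so r3c1=5.

Answer: 4 2 9 3 8 5 7 6 1 / 7 1 6 9 4 2 5 3 8 / 5 8 3 6 1 7 9 4 2 / 1 3 5 2 6 8 4 9 7 / 8 7 2 5 9 4 6 1 3 / 9 6 4 1 7 3 8 2 5 / 6 9 8 7 3 1 2 5 4 / 2 4 1 8 5 6 3 7 9 / 3 5 7 4 2 9 1 8 6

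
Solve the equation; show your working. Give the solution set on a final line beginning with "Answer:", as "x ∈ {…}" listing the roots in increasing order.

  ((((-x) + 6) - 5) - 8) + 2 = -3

Step 1. [((((-x) + 6) - 5) - 8) + 2 = -3] 2 comes off first (subtract 2), so sub: (((-x) + 6) - 5) - 8 = -5.
Step 2. [(((-x) + 6) - 5) - 8 = -5] peel the -8: add 8 from each side, so sub: ((-x) + 6) - 5 = 3.
Step 3. [((-x) + 6) - 5 = 3] 5 comes off first (add 5). So sub: (-x) + 6 = 8.
Step 4. [(-x) + 6 = 8] peel the +6: subtract 6 from each side, so sub: -x = 2.
Step 5. [-x = 2] LHS negated; negate both sides, so neg: x = -2.

Answer: x ∈ {-2}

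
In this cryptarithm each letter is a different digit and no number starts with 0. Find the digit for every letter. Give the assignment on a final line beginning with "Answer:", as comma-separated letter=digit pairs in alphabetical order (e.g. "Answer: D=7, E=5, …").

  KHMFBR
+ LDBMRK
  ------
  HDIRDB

Step 1. [col 1: R + K ≡ B (mod 10)] several values work for R in column 1 (R + K ≡ B (mod 10), carry-in 0); try R=8, so R=8.
Step 2. [col 1: R + K ≡ B (mod 10)] several values work for K in column 1 (R + K ≡ B (mod 10), carry-in 0); try K=6, so K=6.
Step 3. [col 1: R + K ≡ B (mod 10)] column 1 reads R+K+carry(0)=B with R=8, K=6; with digits 6,8 already taken and all letters distinct, the only value for B is 4, so B=4.
Step 4. [col 2: B + R ≡ D (mod 10)] from column 2 (B=4, R=8, carry-in 1, digits 4,6,8 already taken and all letters distinct): D must equal 3. So D=3.
Step 5. [col 3: F + M ≡ R (mod 10)] M=7 is one option consistent with column 3 (F + M ≡ R (mod 10), carry-in 1) — take it. So M=7.
Step 6. [col 3: F + M ≡ R (mod 10)] from column 3 (M=7, R=8, carry-in 1, digits 3,4,6,7,8 already taken and all letters distinct): F must equal 0, so F=0.
Step 7. [col 4: M + B ≡ I (mod 10)] column 4: given M=7, B=4, carry-in 0, and digits 0,3,4,6,7,8 already taken and all letters distinct, M+B≡I (mod 10) forces I=1 ⇒ I=1.
Step 8. [col 5: H + D ≡ D (mod 10)] from column 5 (D=3, carry-in 1, digits 0,1,3,4,6,7,8 already taken and all letters distinct): H must equal 9. So H=9.
Step 9. [col 6: K + L ≡ H (mod 10)] column 6 reads K+L+carry(1)=H with K=6, H=9; with digits 0,1,3,4,6,7,8,9 already taken and all letters distinct, the only value for L is 2, so L=2.

Answer: B=4, D=3, F=0, H=9, I=1, K=6, L=2, M=7, R=8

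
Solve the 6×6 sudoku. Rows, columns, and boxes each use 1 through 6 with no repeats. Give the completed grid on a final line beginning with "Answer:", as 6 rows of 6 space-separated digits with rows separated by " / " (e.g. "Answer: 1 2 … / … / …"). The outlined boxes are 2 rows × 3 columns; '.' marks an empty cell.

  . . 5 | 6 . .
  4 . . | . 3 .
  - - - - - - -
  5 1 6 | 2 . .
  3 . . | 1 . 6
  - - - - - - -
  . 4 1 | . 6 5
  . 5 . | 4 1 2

Step 1. [r2c3∈{2}] r2c3 is down to just 2, so r2c3=2.
Step 2. [r3c5∈{4}] nothing but 4 survives at r3c5. So r3c5=4.
Step 3. [r1c6∈{1,4}] r1c6 is the only open cell in row 1 admitting 4, so r1c6=4.
Step 4. [r4c3∈{4}] nothing but 4 survives at r4c3, so r4c3=4.
Step 5. [r4c5∈{5}] nothing but 5 survives at r4c5, so r4c5=5.
Step 6. [r1c1∈{1}] r1c1 has the single candidate 1, so r1c1=1.
Step 7. [r6c1∈{6}] r6c1 has the single candidate 6. So r6c1=6.
Step 8. [r5c1∈{2}] r5c1 has the single candidate 2 ⇒ r5c1=2.
Step 9. [r3c6∈{3}] r3c6 is down to just 3, so r3c6=3.
Step 10. [r5c4∈{3}] r5c4 has the single candidate 3, so r5c4=3.
Step 11. [r4c2∈{2}] nothing but 2 survives at r4c2 ⇒ r4c2=2.
Step 12. [r1c2∈{3}] nothing but 3 survives at r1c2 ⇒ r1c2=3.
Step 13. [r2c6∈{1}] r2c6 has the single candidate 1, so r2c6=1.
Step 14. [r1c5∈{2}] r1c5's peers cover all but 2 ⇒ r1c5=2.
Step 15. [r6c3∈{3}] r6c3's peers cover all but 3 ⇒ r6c3=3.
Step 16. [r2c4∈{5}] r2c4's peers cover all but 5. So r2c4=5.
Step 17. [r2c2∈{6}] r2c2 has the single candidate 6 ⇒ r2c2=6.

Answer: 1 3 5 6 2 4 / 4 6 2 5 3 1 / 5 1 6 2 4 3 / 3 2 4 1 5 6 / 2 4 1 3 6 5 / 6 5 3 4 1 2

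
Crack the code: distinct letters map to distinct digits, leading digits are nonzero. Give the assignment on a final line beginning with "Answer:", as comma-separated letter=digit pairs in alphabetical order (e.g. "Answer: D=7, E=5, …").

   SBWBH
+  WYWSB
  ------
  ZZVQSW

Step 1. [Z] Z is the leading digit of a 6-digit sum of two 5-digit numbers; the final carry is exactly 1, so Z=1.
Step 2. [col 1: H + B ≡ W (mod 10)] several values work for B in column 1 (H + B ≡ W (mod 10), carry-in 0); try B=9 ⇒ B=9.
Step 3. [col 1: H + B ≡ W (mod 10)] no forcing yet in column 1 (carry-in 0); W=2 is free and consistent — try it ⇒ W=2.
Step 4. [col 1: H + B ≡ W (mod 10)] from column 1 (B=9, W=2, carry-in 0, digits 1,2,9 already taken and all letters distinct): H must equal 3. So H=3.
Step 5. [col 2: B + S ≡ S (mod 10)] column 2 (B + S ≡ S (mod 10), carry-in 1) doesn't pin S yet; pick S=8 and continue. So S=8.
Step 6. [col 3: W + W ≡ Q (mod 10)] from column 3 (W=2, carry-in 1, digits 1,2,3,8,9 already taken and all letters distinct): Q must equal 5 ⇒ Q=5.
Step 7. [col 4: B + Y ≡ V (mod 10)] column 4: given B=9, carry-in 0, and digits 1,2,3,5,8,9 already taken and all letters distinct, B+Y≡V (mod 10) forces V=6 ⇒ V=6.
Step 8. [col 4: B + Y ≡ V (mod 10)] in column 4 we have B+Y≡V with carry-in 0; given B=9, V=6 and digits 1,2,3,5,6,8,9 already taken and all letters distinct, that pins Y to 7 ⇒ Y=7.

Answer: B=9, H=3, Q=5, S=8, V=6, W=2, Y=7, Z=1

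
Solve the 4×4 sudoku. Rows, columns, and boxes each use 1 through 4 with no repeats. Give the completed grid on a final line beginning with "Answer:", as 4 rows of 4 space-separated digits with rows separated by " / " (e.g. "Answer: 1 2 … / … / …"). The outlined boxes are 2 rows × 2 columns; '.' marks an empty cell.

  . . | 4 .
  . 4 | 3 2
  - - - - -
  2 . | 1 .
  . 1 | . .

Step 1. [r3c2∈{3}] r3c2 is down to just 3, so r3c2=3.
Step 2. [r3c4∈{4}] only 4 remains possible at r3c4 ⇒ r3c4=4.
Step 3. [r1c1∈{1,3}] r1c1 is the only open cell in row 1 admitting 3 ⇒ r1c1=3.
Step 4. [r4c1∈{4}] only 4 remains possible at r4c1, so r4c1=4.
Step 5. [r4c3∈{2}] nothing but 2 survives at r4c3 ⇒ r4c3=2.
Step 6. [r4c4∈{3}] r4c4 is down to just 3, so r4c4=3.
Step 7. [r1c2∈{2}] r1c2's peers cover all but 2 ⇒ r1c2=2.
Step 8. [r2c1∈{1}] nothing but 1 survives at r2c1. So r2c1=1.
Step 9. [r1c4∈{1}] r1c4's peers cover all but 1 ⇒ r1c4=1.

Answer: 3 2 4 1 / 1 4 3 2 / 2 3 1 4 / 4 1 2 3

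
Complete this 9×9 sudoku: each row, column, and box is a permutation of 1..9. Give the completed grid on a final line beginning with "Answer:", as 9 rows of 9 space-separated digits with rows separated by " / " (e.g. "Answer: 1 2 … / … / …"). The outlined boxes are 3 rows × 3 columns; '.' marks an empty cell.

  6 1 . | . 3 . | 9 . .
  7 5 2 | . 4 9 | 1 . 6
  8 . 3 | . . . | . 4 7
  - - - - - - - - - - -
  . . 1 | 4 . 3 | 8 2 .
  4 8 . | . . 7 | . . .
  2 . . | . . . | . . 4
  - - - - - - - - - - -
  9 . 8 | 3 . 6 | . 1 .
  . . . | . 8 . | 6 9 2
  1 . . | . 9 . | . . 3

Step 1. [r4c2∈{6,7,9}] 7 has one home in row 4: r4c2, so r4c2=7.
Step 2. [r7c9∈{5}] nothing but 5 survives at r7c9, so r7c9=5.
Step 3. [r4c5∈{5,6}] 6 has one home in row 4: r4c5. So r4c5=6.
Step 4. [r6c2∈{3,6,9}] in box 4, 3 fits only at r6c2, so r6c2=3.
Step 5. [r8c2∈{4}] r8c2 is down to just 4 ⇒ r8c2=4.
Step 6. [r1c4∈{2,5,7,8}] in row 1, 7 fits only at r1c4 ⇒ r1c4=7.
Step 7. [r1c6∈{2,5,8}] r1c6 is the only open cell in row 1 admitting 2, so r1c6=2.
Step 8. [r1c8∈{5,8}] across row 1, 5 lands solely at r1c8 ⇒ r1c8=5.
Step 9. [r5c9∈{1,9}] col 9 places 1 nowhere but r5c9 ⇒ r5c9=1.
Step 10. [r6c6∈{1,5,8}] r6c6 is the only open cell in col 6 admitting 8, so r6c6=8.
Step 11. [r4c1∈{5}] r4c1 is down to just 5, so r4c1=5.
Step 12. [r7c5∈{2,7}] col 5 places 7 nowhere but r7c5. So r7c5=7.
Step 13. [r9c4∈{2,5}] across box 8, 2 lands solely at r9c4 ⇒ r9c4=2.
Step 14. [r9c6∈{4,5}] in col 6, 4 fits only at r9c6. So r9c6=4.
Step 15. [r9c3∈{5,6,7}] row 9 places 5 nowhere but r9c3. So r9c3=5.
Step 16. [r3c4∈{1,5,6}] across row 3, 6 lands solely at r3c4. So r3c4=6.
Step 17. [r2c8∈{3,8}] in row 2, 3 fits only at r2c8, so r2c8=3.
Step 18. [r9c7∈{7}] r9c7 is down to just 7, so r9c7=7.
Step 19. [r6c7∈{5}] only 5 remains possible at r6c7 ⇒ r6c7=5.
Step 20. [r6c5∈{1}] r6c5 has the single candidate 1. So r6c5=1.
Step 21. [r3c6∈{1,5}] in row 3, 1 fits only at r3c6. So r3c6=1.
Step 22. [r6c4∈{9}] r6c4 is down to just 9, so r6c4=9.
Step 23. [r6c3∈{6}] r6c3 has the single candidate 6, so r6c3=6.
Step 24. [r5c4∈{5}] r5c4 has the single candidate 5, so r5c4=5.
Step 25. [r5c5∈{2}] r5c5 has the single candidate 2, so r5c5=2.
Step 26. [r4c9∈{9}] nothing but 9 survives at r4c9, so r4c9=9.
Step 27. [r8c1∈{3}] only 3 remains possible at r8c1 ⇒ r8c1=3.
Step 28. [r3c5∈{5}] r3c5 has the single candidate 5, so r3c5=5.
Step 29. [r2c4∈{8}] r2c4's peers cover all but 8, so r2c4=8.
Step 30. [r9c2∈{6}] nothing but 6 survives at r9c2, so r9c2=6.
Step 31. [r6c8∈{7}] r6c8's peers cover all but 7. So r6c8=7.
Step 32. [r5c3∈{9}] only 9 remains possible at r5c3. So r5c3=9.
Step 33. [r3c7∈{2}] r3c7 has the single candidate 2. So r3c7=2.
Step 34. [r7c2∈{2}] only 2 remains possible at r7c2, so r7c2=2.
Step 35. [r8c6∈{5}] only 5 remains possible at r8c6 ⇒ r8c6=5.
Step 36. [r8c4∈{1}] r8c4 is down to just 1, so r8c4=1.
Step 37. [r7c7∈{4}] r7c7 has the single candidate 4, so r7c7=4.
Step 38. [r1c9∈{8}] only 8 remains possible at r1c9 ⇒ r1c9=8.
Step 39. [r9c8∈{8}] r9c8 has the single candidate 8. So r9c8=8.
Step 40. [r8c3∈{7}] r8c3 is down to just 7, so r8c3=7.
Step 41. [r5c8∈{6}] only 6 remains possible at r5c8. So r5c8=6.
Step 42. [r1c3∈{4}] nothing but 4 survives at r1c3. So r1c3=4.
Step 43. [r5c7∈{3}] r5c7 has the single candidate 3, so r5c7=3.
Step 44. [r3c2∈{9}] nothing but 9 survives at r3c2 ⇒ r3c2=9.

Answer: 6 1 4 7 3 2 9 5 8 / 7 5 2 8 4 9 1 3 6 / 8 9 3 6 5 1 2 4 7 / 5 7 1 4 6 3 8 2 9 / 4 8 9 5 2 7 3 6 1 / 2 3 6 9 1 8 5 7 4 / 9 2 8 3 7 6 4 1 5 / 3 4 7 1 8 5 6 9 2 / 1 6 5 2 9 4 7 8 3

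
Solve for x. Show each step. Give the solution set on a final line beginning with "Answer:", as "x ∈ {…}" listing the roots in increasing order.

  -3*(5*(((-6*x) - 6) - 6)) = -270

Step 1. [-3*(5*(((-6*x) - 6) - 6)) = -270] divide by the outer -3. So div: 5*(((-6*x) - 6) - 6) = 90.
Step 2. [5*(((-6*x) - 6) - 6) = 90] divide by the outer 5, so div: ((-6*x) - 6) - 6 = 18.
Step 3. [((-6*x) - 6) - 6 = 18] -6 is outermost — add 6 both sides, so sub: (-6*x) - 6 = 24.
Step 4. [(-6*x) - 6 = 24] 6 comes off first (add 6). So sub: -6*x = 30.
Step 5. [-6*x = 30] LHS = -6·(…); ÷-6 both sides, so div: x = -5.

Answer: x ∈ {-5}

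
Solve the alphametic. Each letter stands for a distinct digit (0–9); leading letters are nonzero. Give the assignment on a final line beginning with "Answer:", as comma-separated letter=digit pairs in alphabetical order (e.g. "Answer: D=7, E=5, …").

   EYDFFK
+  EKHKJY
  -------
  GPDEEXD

Step 1. [col 1: K + Y ≡ D (mod 10)] column 1 (K + Y ≡ D (mod 10), carry-in 0) doesn't pin D yet; pick D=2 and continue. So D=2.
Step 2. [col 1: K + Y ≡ D (mod 10)] several values work for K in column 1 (K + Y ≡ D (mod 10), carry-in 0); try K=3 ⇒ K=3.
Step 3. [col 1: K + Y ≡ D (mod 10)] from column 1 (K=3, D=2, carry-in 0, digits 2,3 already taken and all letters distinct): Y must equal 9 ⇒ Y=9.
Step 4. [col 2: F + J ≡ X (mod 10)] F=4 is one option consistent with column 2 (F + J ≡ X (mod 10), carry-in 1) — take it, so F=4.
Step 5. [col 2: F + J ≡ X (mod 10)] column 2 (F + J ≡ X (mod 10), carry-in 1) doesn't pin X yet; pick X=0 and continue, so X=0.
Step 6. [G] adding two 6-digit numbers gives at most 6+1 digits, and here it does — G is that final carry and must be 1. So G=1.
Step 7. [col 2: F + J ≡ X (mod 10)] column 2 reads F+J+carry(1)=X with F=4, X=0; with digits 0,1,2,3,4,9 already taken and all letters distinct, the only value for J is 5 ⇒ J=5.
Step 8. [col 3: F + K ≡ E (mod 10)] column 3 reads F+K+carry(1)=E with F=4, K=3; with digits 0,1,2,3,4,5,9 already taken and all letters distinct, the only value for E is 8. So E=8.
Step 9. [col 4: D + H ≡ E (mod 10)] column 4: given D=2, E=8, carry-in 0, and digits 0,1,2,3,4,5,8,9 already taken and all letters distinct, D+H≡E (mod 10) forces H=6, so H=6.
Step 10. [col 6: E + E ≡ P (mod 10)] in column 6 we have E+E≡P with carry-in 1; given E=8 and digits 0,1,2,3,4,5,6,8,9 already taken and all letters distinct, that pins P to 7, so P=7.

Answer: D=2, E=8, F=4, G=1, H=6, J=5, K=3, P=7, X=0, Y=9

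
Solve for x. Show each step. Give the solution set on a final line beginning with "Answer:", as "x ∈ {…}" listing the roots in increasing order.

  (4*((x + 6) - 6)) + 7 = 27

Step 1. [(4*((x + 6) - 6)) + 7 = 27] peel the +7: subtract 7 from each side ⇒ sub: 4*((x + 6) - 6) = 20.
Step 2. [4*((x + 6) - 6) = 20] 4·(inner) — divide through by 4. So div: (x + 6) - 6 = 5.
Step 3. [(x + 6) - 6 = 5] peel the -6: add 6 from each side. So sub: x + 6 = 11.
Step 4. [x + 6 = 11] subtract 6: x sits inside (… + 6). So sub: x = 5.

Answer: x ∈ {5}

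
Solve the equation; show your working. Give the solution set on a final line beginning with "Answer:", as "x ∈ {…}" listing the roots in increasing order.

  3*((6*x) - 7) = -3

Step 1. [3*((6*x) - 7) = -3] 3·(inner) — divide through by 3. So div: (6*x) - 7 = -1.
Step 2. [(6*x) - 7 = -1] -7 is outermost — add 7 both sides. So sub: 6*x = 6.
Step 3. [6*x = 6] leading coefficient 6: divide by 6. So div: x = 1.

Answer: x ∈ {1}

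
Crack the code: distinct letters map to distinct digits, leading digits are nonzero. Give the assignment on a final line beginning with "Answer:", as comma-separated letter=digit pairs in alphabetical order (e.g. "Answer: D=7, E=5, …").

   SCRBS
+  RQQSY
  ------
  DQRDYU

Step 1. [col 1: S + Y ≡ U (mod 10)] no forcing yet in column 1 (carry-in 0); Y=3 is free and consistent — try it, so Y=3.
Step 2. [col 1: S + Y ≡ U (mod 10)] column 1 (S + Y ≡ U (mod 10), carry-in 0) doesn't pin U yet; pick U=7 and continue ⇒ U=7.
Step 3. [col 1: S + Y ≡ U (mod 10)] column 1 reads S+Y+carry(0)=U with Y=3, U=7; with digits 3,7 already taken and all letters distinct, the only value for S is 4, so S=4.
Step 4. [col 2: B + S ≡ Y (mod 10)] column 2: given S=4, Y=3, carry-in 0, and digits 3,4,7 already taken and all letters distinct, B+S≡Y (mod 10) forces B=9, so B=9.
Step 5. [col 3: R + Q ≡ D (mod 10)] column 3 (R + Q ≡ D (mod 10), carry-in 1) doesn't pin Q yet; pick Q=2 and continue, so Q=2.
Step 6. [col 3: R + Q ≡ D (mod 10)] no forcing yet in column 3 (carry-in 1); D=1 is free and consistent — try it. So D=1.
Step 7. [col 3: R + Q ≡ D (mod 10)] from column 3 (Q=2, D=1, carry-in 1, digits 1,2,3,4,7,9 already taken and all letters distinct): R must equal 8. So R=8.
Step 8. [col 4: C + Q ≡ R (mod 10)] in column 4 we have C+Q≡R with carry-in 1; given Q=2, R=8 and digits 1,2,3,4,7,8,9 already taken and all letters distinct, that pins C to 5. So C=5.

Answer: B=9, C=5, D=1, Q=2, R=8, S=4, U=7, Y=3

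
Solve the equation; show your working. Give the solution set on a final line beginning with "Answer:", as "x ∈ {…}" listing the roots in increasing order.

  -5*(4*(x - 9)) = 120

Step 1. [-5*(4*(x - 9)) = 120] -5·(inner) — divide through by -5. So div: 4*(x - 9) = -24.
Step 2. [4*(x - 9) = -24] LHS = 4·(…); ÷4 both sides. So div: x - 9 = -6.
Step 3. [x - 9 = -6] add 9: x sits inside (… - 9), so sub: x = 3.

Answer: x ∈ {3}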